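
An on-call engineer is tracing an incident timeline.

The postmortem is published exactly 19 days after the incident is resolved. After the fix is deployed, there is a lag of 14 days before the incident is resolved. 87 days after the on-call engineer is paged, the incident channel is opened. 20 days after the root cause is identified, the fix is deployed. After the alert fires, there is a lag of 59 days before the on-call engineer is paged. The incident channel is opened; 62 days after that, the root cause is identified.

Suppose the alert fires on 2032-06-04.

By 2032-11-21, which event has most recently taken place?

The alert fires: Jun 4, 2032.
The on-call engineer is paged: Jun 4, 2032 + 59 days = Aug 2, 2032.
The incident channel is opened: Aug 2, 2032 + 87 days = Oct 28, 2032.
The root cause is identified: Oct 28, 2032 + 62 days = Dec 29, 2032.
The fix is deployed: Dec 29, 2032 + 20 days = Jan 18, 2033.
The incident is resolved: Jan 18, 2033 + 14 days = Feb 1, 2033.
The postmortem is published: Feb 1, 2033 + 19 days = Feb 20, 2033.
Nov 21, 2032 falls between when the incident channel is opened (Oct 28, 2032) and when the root cause is identified (Dec 29, 2032).

The incident channel is opened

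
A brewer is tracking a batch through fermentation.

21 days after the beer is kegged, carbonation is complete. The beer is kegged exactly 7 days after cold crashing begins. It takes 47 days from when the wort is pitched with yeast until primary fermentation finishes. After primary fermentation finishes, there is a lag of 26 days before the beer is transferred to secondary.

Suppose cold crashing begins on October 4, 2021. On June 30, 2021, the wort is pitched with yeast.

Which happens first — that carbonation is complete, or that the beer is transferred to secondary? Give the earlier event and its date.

The beer is transferred to secondary — September 11, 2021

Cold crashing begins: Oct 4, 2021.
The beer is kegged: Oct 4, 2021 + 7 days = Oct 11, 2021.
Carbonation is complete: Oct 11, 2021 + 21 days = Nov 1, 2021.
The wort is pitched with yeast: Jun 30, 2021.
Primary fermentation finishes: Jun 30, 2021 + 47 days = Aug 16, 2021.
The beer is transferred to secondary: Aug 16, 2021 + 26 days = Sep 11, 2021.
Comparing: carbonation is complete on Nov 1, 2021 vs the beer is transferred to secondary on Sep 11, 2021. Earlier: the beer is transferred to secondary.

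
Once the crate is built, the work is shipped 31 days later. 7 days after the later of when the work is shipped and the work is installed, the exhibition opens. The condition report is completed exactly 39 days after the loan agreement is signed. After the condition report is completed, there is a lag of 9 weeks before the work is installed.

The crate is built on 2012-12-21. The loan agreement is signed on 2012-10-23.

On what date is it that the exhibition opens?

The crate is built: Dec 21, 2012.
The work is shipped: Dec 21, 2012 + 31 days = Jan 21, 2013.
The loan agreement is signed: Oct 23, 2012.
The condition report is completed: Oct 23, 2012 + 39 days = Dec 1, 2012.
The work is installed: Dec 1, 2012 + 9 weeks = Feb 2, 2013.
Both prerequisites met — the work is shipped (Jan 21, 2013), the work is installed (Feb 2, 2013); the later is Feb 2, 2013.
The exhibition opens: Feb 2, 2013 + 7 days = Feb 9, 2013.

2013-02-09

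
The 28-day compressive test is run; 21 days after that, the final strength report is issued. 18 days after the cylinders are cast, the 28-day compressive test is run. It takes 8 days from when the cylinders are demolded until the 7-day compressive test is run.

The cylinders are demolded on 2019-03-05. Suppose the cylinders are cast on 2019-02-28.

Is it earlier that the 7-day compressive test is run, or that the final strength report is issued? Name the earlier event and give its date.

The cylinders are demolded: Mar 5, 2019.
The 7-day compressive test is run: Mar 5, 2019 + 8 days = Mar 13, 2019.
The cylinders are cast: Feb 28, 2019.
The 28-day compressive test is run: Feb 28, 2019 + 18 days = Mar 18, 2019.
The final strength report is issued: Mar 18, 2019 + 21 days = Apr 8, 2019.
Comparing: the 7-day compressive test is run on Mar 13, 2019 vs the final strength report is issued on Apr 8, 2019. Earlier: the 7-day compressive test is run.

The 7-day compressive test is run — 2019-03-13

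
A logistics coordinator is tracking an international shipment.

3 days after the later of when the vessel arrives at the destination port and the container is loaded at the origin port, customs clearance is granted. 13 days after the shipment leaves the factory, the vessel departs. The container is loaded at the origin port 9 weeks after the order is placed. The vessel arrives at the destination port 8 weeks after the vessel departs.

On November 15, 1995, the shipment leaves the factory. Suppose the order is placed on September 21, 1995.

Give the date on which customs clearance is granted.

The shipment leaves the factory: Nov 15, 1995.
The vessel departs: Nov 15, 1995 + 13 days = Nov 28, 1995.
The vessel arrives at the destination port: Nov 28, 1995 + 8 weeks = Jan 23, 1996.
The order is placed: Sep 21, 1995.
The container is loaded at the origin port: Sep 21, 1995 + 9 weeks = Nov 23, 1995.
Both prerequisites met — the vessel arrives at the destination port (Jan 23, 1996), the container is loaded at the origin port (Nov 23, 1995); the later is Jan 23, 1996.
Customs clearance is granted: Jan 23, 1996 + 3 days = Jan 26, 1996.

January 26, 1996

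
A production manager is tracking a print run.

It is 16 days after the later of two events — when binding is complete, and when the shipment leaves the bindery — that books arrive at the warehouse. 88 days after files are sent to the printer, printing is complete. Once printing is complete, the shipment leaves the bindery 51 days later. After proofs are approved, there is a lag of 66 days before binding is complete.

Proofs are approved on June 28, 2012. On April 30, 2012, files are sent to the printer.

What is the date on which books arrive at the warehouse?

October 2, 2012

Proofs are approved: Jun 28, 2012.
Binding is complete: Jun 28, 2012 + 66 days = Sep 2, 2012.
Files are sent to the printer: Apr 30, 2012.
Printing is complete: Apr 30, 2012 + 88 days = Jul 27, 2012.
The shipment leaves the bindery: Jul 27, 2012 + 51 days = Sep 16, 2012.
Both prerequisites met — binding is complete (Sep 2, 2012), the shipment leaves the bindery (Sep 16, 2012); the later is Sep 16, 2012.
Books arrive at the warehouse: Sep 16, 2012 + 16 days = Oct 2, 2012.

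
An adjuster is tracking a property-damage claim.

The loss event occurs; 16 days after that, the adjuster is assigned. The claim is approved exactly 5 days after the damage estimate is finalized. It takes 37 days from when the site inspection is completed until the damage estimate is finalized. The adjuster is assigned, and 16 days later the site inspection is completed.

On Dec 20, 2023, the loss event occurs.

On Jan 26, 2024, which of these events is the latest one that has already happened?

The site inspection is completed

The loss event occurs: Dec 20, 2023.
The adjuster is assigned: Dec 20, 2023 + 16 days = Jan 5, 2024.
The site inspection is completed: Jan 5, 2024 + 16 days = Jan 21, 2024.
The damage estimate is finalized: Jan 21, 2024 + 37 days = Feb 27, 2024.
The claim is approved: Feb 27, 2024 + 5 days = Mar 3, 2024.
Jan 26, 2024 falls between when the site inspection is completed (Jan 21, 2024) and when the damage estimate is finalized (Feb 27, 2024).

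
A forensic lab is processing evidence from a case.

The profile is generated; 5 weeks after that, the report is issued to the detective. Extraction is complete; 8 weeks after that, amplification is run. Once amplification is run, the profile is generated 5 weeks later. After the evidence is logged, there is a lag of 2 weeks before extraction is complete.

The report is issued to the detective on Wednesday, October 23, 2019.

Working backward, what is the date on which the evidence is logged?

Wednesday, June 5, 2019

The report is issued to the detective: Oct 23, 2019.
The profile is generated: Oct 23, 2019 − 5 weeks = Sep 18, 2019.
Amplification is run: Sep 18, 2019 − 5 weeks = Aug 14, 2019.
Extraction is complete: Aug 14, 2019 − 8 weeks = Jun 19, 2019.
The evidence is logged: Jun 19, 2019 − 2 weeks = Jun 5, 2019.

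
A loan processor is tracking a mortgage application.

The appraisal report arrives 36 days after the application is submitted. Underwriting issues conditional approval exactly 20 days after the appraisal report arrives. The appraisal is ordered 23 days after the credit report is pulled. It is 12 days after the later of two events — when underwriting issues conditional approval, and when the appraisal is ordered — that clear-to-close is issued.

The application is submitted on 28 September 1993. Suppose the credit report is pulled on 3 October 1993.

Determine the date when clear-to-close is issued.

The application is submitted: Sep 28, 1993.
The appraisal report arrives: Sep 28, 1993 + 36 days = Nov 3, 1993.
Underwriting issues conditional approval: Nov 3, 1993 + 20 days = Nov 23, 1993.
The credit report is pulled: Oct 3, 1993.
The appraisal is ordered: Oct 3, 1993 + 23 days = Oct 26, 1993.
Both prerequisites met — underwriting issues conditional approval (Nov 23, 1993), the appraisal is ordered (Oct 26, 1993); the later is Nov 23, 1993.
Clear-to-close is issued: Nov 23, 1993 + 12 days = Dec 5, 1993.

5 December 1993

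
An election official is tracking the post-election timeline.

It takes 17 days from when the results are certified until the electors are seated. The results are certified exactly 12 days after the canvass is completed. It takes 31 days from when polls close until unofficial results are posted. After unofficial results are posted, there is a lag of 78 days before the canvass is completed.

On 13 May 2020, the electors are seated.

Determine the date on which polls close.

The electors are seated: May 13, 2020.
The results are certified: May 13, 2020 − 17 days = Apr 26, 2020.
The canvass is completed: Apr 26, 2020 − 12 days = Apr 14, 2020.
Unofficial results are posted: Apr 14, 2020 − 78 days = Jan 27, 2020.
Polls close: Jan 27, 2020 − 31 days = Dec 27, 2019.

27 December 2019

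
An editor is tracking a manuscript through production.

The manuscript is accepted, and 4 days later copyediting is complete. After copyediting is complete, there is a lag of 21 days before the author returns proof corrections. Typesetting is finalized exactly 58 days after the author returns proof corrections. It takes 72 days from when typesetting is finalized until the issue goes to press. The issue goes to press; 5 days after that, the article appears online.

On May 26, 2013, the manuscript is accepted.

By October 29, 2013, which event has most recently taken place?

The issue goes to press

The manuscript is accepted: May 26, 2013.
Copyediting is complete: May 26, 2013 + 4 days = May 30, 2013.
The author returns proof corrections: May 30, 2013 + 21 days = Jun 20, 2013.
Typesetting is finalized: Jun 20, 2013 + 58 days = Aug 17, 2013.
The issue goes to press: Aug 17, 2013 + 72 days = Oct 28, 2013.
The article appears online: Oct 28, 2013 + 5 days = Nov 2, 2013.
Oct 29, 2013 falls between when the issue goes to press (Oct 28, 2013) and when the article appears online (Nov 2, 2013).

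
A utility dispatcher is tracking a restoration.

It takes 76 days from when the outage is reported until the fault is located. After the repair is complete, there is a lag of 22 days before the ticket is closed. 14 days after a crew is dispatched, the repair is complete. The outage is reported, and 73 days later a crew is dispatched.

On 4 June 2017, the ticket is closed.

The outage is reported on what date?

15 February 2017

The ticket is closed: Jun 4, 2017.
The repair is complete: Jun 4, 2017 − 22 days = May 13, 2017.
A crew is dispatched: May 13, 2017 − 14 days = Apr 29, 2017.
The outage is reported: Apr 29, 2017 − 73 days = Feb 15, 2017.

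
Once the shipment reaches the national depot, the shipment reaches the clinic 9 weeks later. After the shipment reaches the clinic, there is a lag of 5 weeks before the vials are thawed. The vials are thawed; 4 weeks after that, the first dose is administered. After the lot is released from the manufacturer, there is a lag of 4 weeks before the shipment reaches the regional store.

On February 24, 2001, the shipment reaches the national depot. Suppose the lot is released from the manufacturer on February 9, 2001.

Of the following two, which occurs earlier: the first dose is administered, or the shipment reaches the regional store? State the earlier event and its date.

The shipment reaches the national depot: Feb 24, 2001.
The shipment reaches the clinic: Feb 24, 2001 + 9 weeks = Apr 28, 2001.
The vials are thawed: Apr 28, 2001 + 5 weeks = Jun 2, 2001.
The first dose is administered: Jun 2, 2001 + 4 weeks = Jun 30, 2001.
The lot is released from the manufacturer: Feb 9, 2001.
The shipment reaches the regional store: Feb 9, 2001 + 4 weeks = Mar 9, 2001.
Comparing: the first dose is administered on Jun 30, 2001 vs the shipment reaches the regional store on Mar 9, 2001. Earlier: the shipment reaches the regional store.

The shipment reaches the regional store — March 9, 2001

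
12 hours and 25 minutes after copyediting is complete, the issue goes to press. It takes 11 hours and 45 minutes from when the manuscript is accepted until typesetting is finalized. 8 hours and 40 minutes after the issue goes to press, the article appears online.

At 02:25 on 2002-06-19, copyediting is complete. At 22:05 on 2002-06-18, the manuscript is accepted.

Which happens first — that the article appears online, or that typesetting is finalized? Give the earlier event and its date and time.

Typesetting is finalized — 09:50 on 2002-06-19

Copyediting is complete: 02:25 Jun 19, 2002.
The issue goes to press: 02:25 Jun 19, 2002 + 12h25m = 14:50 Jun 19, 2002.
The article appears online: 14:50 Jun 19, 2002 + 8h40m = 23:30 Jun 19, 2002.
The manuscript is accepted: 22:05 Jun 18, 2002.
Typesetting is finalized: 22:05 Jun 18, 2002 + 11h45m = 09:50 Jun 19, 2002.
Comparing: the article appears online at 23:30 Jun 19, 2002 vs typesetting is finalized at 09:50 Jun 19, 2002. Earlier: typesetting is finalized.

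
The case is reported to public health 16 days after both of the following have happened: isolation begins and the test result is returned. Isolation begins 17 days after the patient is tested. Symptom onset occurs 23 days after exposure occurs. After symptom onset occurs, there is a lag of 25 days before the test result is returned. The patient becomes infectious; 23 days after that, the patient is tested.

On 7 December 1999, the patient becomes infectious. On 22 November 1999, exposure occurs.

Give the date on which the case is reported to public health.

1 February 2000

The patient becomes infectious: Dec 7, 1999.
The patient is tested: Dec 7, 1999 + 23 days = Dec 30, 1999.
Isolation begins: Dec 30, 1999 + 17 days = Jan 16, 2000.
Exposure occurs: Nov 22, 1999.
Symptom onset occurs: Nov 22, 1999 + 23 days = Dec 15, 1999.
The test result is returned: Dec 15, 1999 + 25 days = Jan 9, 2000.
Both prerequisites met — isolation begins (Jan 16, 2000), the test result is returned (Jan 9, 2000); the later is Jan 16, 2000.
The case is reported to public health: Jan 16, 2000 + 16 days = Feb 1, 2000.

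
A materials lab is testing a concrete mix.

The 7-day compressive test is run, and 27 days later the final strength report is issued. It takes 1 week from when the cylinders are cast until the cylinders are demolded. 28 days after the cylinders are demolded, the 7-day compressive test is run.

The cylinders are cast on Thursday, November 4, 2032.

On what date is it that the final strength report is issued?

The cylinders are cast: Nov 4, 2032.
The cylinders are demolded: Nov 4, 2032 + 1 week = Nov 11, 2032.
The 7-day compressive test is run: Nov 11, 2032 + 28 days = Dec 9, 2032.
The final strength report is issued: Dec 9, 2032 + 27 days = Jan 5, 2033.

Wednesday, January 5, 2033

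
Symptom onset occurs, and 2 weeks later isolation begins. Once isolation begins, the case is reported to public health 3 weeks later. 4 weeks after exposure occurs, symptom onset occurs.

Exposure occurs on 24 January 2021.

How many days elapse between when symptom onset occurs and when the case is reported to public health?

Causal path: symptom onset occurs → isolation begins → the case is reported to public health.
Total delay along the path: 2 + 3 weeks = 5 weeks = 35 days.

35 days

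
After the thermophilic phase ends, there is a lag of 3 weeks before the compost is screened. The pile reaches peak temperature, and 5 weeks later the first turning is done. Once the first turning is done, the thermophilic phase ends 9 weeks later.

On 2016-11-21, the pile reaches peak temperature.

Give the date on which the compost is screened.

2017-03-20

The pile reaches peak temperature: Nov 21, 2016.
The first turning is done: Nov 21, 2016 + 5 weeks = Dec 26, 2016.
The thermophilic phase ends: Dec 26, 2016 + 9 weeks = Feb 27, 2017.
The compost is screened: Feb 27, 2017 + 3 weeks = Mar 20, 2017.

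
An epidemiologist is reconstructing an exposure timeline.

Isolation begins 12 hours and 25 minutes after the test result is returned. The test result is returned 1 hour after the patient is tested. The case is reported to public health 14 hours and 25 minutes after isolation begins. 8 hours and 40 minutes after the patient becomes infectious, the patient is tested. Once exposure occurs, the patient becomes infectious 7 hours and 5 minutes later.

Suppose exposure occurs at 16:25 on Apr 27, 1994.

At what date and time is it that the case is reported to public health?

Exposure occurs: 16:25 Apr 27, 1994.
The patient becomes infectious: 16:25 Apr 27, 1994 + 7h05m = 23:30 Apr 27, 1994.
The patient is tested: 23:30 Apr 27, 1994 + 8h40m = 08:10 Apr 28, 1994.
The test result is returned: 08:10 Apr 28, 1994 + 1h = 09:10 Apr 28, 1994.
Isolation begins: 09:10 Apr 28, 1994 + 12h25m = 21:35 Apr 28, 1994.
The case is reported to public health: 21:35 Apr 28, 1994 + 14h25m = 12:00 Apr 29, 1994.

12:00 on Apr 29, 1994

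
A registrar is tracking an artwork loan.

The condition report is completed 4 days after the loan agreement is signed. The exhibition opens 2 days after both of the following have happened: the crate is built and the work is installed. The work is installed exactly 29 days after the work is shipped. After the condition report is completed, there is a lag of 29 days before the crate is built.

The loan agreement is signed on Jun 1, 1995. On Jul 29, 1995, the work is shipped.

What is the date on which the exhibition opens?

The loan agreement is signed: Jun 1, 1995.
The condition report is completed: Jun 1, 1995 + 4 days = Jun 5, 1995.
The crate is built: Jun 5, 1995 + 29 days = Jul 4, 1995.
The work is shipped: Jul 29, 1995.
The work is installed: Jul 29, 1995 + 29 days = Aug 27, 1995.
Both prerequisites met — the crate is built (Jul 4, 1995), the work is installed (Aug 27, 1995); the later is Aug 27, 1995.
The exhibition opens: Aug 27, 1995 + 2 days = Aug 29, 1995.

Aug 29, 1995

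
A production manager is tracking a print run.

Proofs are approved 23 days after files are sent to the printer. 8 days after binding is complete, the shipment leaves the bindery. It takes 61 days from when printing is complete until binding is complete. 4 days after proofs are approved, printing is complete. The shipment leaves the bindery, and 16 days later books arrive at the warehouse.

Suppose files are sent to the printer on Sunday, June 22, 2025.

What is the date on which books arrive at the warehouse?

Sunday, October 12, 2025

Files are sent to the printer: Jun 22, 2025.
Proofs are approved: Jun 22, 2025 + 23 days = Jul 15, 2025.
Printing is complete: Jul 15, 2025 + 4 days = Jul 19, 2025.
Binding is complete: Jul 19, 2025 + 61 days = Sep 18, 2025.
The shipment leaves the bindery: Sep 18, 2025 + 8 days = Sep 26, 2025.
Books arrive at the warehouse: Sep 26, 2025 + 16 days = Oct 12, 2025.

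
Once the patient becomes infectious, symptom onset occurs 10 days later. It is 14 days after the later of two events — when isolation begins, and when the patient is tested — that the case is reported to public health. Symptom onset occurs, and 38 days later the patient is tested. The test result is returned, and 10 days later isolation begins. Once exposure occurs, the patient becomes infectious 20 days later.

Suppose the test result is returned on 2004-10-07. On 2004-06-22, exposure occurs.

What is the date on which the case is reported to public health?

2004-10-31

The test result is returned: Oct 7, 2004.
Isolation begins: Oct 7, 2004 + 10 days = Oct 17, 2004.
Exposure occurs: Jun 22, 2004.
The patient becomes infectious: Jun 22, 2004 + 20 days = Jul 12, 2004.
Symptom onset occurs: Jul 12, 2004 + 10 days = Jul 22, 2004.
The patient is tested: Jul 22, 2004 + 38 days = Aug 29, 2004.
Both prerequisites met — isolation begins (Oct 17, 2004), the patient is tested (Aug 29, 2004); the later is Oct 17, 2004.
The case is reported to public health: Oct 17, 2004 + 14 days = Oct 31, 2004.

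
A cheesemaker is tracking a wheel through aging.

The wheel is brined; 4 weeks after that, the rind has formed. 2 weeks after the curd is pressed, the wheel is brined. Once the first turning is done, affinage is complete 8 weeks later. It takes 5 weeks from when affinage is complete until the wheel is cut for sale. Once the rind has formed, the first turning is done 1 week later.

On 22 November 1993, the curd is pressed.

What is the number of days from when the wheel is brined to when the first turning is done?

Causal path: the wheel is brined → the rind has formed → the first turning is done.
Total delay along the path: 4 + 1 weeks = 5 weeks = 35 days.

35 days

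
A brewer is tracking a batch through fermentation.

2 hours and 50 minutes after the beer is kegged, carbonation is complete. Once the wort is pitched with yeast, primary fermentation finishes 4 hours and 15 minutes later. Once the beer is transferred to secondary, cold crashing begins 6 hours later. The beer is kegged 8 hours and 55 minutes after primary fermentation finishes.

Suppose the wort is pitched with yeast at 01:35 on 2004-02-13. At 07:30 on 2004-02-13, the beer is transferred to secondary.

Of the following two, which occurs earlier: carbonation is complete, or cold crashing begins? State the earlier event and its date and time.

Cold crashing begins — 13:30 on 2004-02-13

The wort is pitched with yeast: 01:35 Feb 13, 2004.
Primary fermentation finishes: 01:35 Feb 13, 2004 + 4h15m = 05:50 Feb 13, 2004.
The beer is kegged: 05:50 Feb 13, 2004 + 8h55m = 14:45 Feb 13, 2004.
Carbonation is complete: 14:45 Feb 13, 2004 + 2h50m = 17:35 Feb 13, 2004.
The beer is transferred to secondary: 07:30 Feb 13, 2004.
Cold crashing begins: 07:30 Feb 13, 2004 + 6h = 13:30 Feb 13, 2004.
Comparing: carbonation is complete at 17:35 Feb 13, 2004 vs cold crashing begins at 13:30 Feb 13, 2004. Earlier: cold crashing begins.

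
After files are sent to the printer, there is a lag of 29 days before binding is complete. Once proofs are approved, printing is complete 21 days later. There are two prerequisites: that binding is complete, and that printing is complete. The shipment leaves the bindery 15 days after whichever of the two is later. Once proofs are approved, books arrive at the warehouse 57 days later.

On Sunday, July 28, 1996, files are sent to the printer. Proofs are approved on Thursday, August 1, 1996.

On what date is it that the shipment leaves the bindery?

Tuesday, September 10, 1996

Files are sent to the printer: Jul 28, 1996.
Binding is complete: Jul 28, 1996 + 29 days = Aug 26, 1996.
Proofs are approved: Aug 1, 1996.
Printing is complete: Aug 1, 1996 + 21 days = Aug 22, 1996.
Both prerequisites met — binding is complete (Aug 26, 1996), printing is complete (Aug 22, 1996); the later is Aug 26, 1996.
The shipment leaves the bindery: Aug 26, 1996 + 15 days = Sep 10, 1996.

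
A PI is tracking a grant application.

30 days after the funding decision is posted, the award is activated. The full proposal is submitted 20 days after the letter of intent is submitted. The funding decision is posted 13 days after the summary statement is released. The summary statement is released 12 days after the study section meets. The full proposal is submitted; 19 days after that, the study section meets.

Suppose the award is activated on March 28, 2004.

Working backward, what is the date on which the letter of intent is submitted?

The award is activated: Mar 28, 2004.
The funding decision is posted: Mar 28, 2004 − 30 days = Feb 27, 2004.
The summary statement is released: Feb 27, 2004 − 13 days = Feb 14, 2004.
The study section meets: Feb 14, 2004 − 12 days = Feb 2, 2004.
The full proposal is submitted: Feb 2, 2004 − 19 days = Jan 14, 2004.
The letter of intent is submitted: Jan 14, 2004 − 20 days = Dec 25, 2003.

December 25, 2003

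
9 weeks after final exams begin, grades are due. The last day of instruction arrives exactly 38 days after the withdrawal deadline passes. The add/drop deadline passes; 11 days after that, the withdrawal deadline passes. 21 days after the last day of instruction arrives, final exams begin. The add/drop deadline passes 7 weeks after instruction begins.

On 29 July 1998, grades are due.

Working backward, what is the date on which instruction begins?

28 January 1998

Grades are due: Jul 29, 1998.
Final exams begin: Jul 29, 1998 − 9 weeks = May 27, 1998.
The last day of instruction arrives: May 27, 1998 − 21 days = May 6, 1998.
The withdrawal deadline passes: May 6, 1998 − 38 days = Mar 29, 1998.
The add/drop deadline passes: Mar 29, 1998 − 11 days = Mar 18, 1998.
Instruction begins: Mar 18, 1998 − 7 weeks = Jan 28, 1998.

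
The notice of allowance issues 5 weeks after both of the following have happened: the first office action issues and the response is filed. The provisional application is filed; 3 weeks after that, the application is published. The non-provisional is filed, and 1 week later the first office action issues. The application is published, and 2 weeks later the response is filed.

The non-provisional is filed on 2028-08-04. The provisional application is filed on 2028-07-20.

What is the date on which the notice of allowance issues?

The non-provisional is filed: Aug 4, 2028.
The first office action issues: Aug 4, 2028 + 1 week = Aug 11, 2028.
The provisional application is filed: Jul 20, 2028.
The application is published: Jul 20, 2028 + 3 weeks = Aug 10, 2028.
The response is filed: Aug 10, 2028 + 2 weeks = Aug 24, 2028.
Both prerequisites met — the first office action issues (Aug 11, 2028), the response is filed (Aug 24, 2028); the later is Aug 24, 2028.
The notice of allowance issues: Aug 24, 2028 + 5 weeks = Sep 28, 2028.

2028-09-28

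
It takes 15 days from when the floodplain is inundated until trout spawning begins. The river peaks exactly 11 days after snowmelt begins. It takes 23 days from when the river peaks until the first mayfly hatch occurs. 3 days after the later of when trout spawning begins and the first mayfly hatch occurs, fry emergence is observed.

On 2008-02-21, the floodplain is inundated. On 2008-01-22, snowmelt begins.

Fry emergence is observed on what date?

The floodplain is inundated: Feb 21, 2008.
Trout spawning begins: Feb 21, 2008 + 15 days = Mar 7, 2008.
Snowmelt begins: Jan 22, 2008.
The river peaks: Jan 22, 2008 + 11 days = Feb 2, 2008.
The first mayfly hatch occurs: Feb 2, 2008 + 23 days = Feb 25, 2008.
Both prerequisites met — trout spawning begins (Mar 7, 2008), the first mayfly hatch occurs (Feb 25, 2008); the later is Mar 7, 2008.
Fry emergence is observed: Mar 7, 2008 + 3 days = Mar 10, 2008.

2008-03-10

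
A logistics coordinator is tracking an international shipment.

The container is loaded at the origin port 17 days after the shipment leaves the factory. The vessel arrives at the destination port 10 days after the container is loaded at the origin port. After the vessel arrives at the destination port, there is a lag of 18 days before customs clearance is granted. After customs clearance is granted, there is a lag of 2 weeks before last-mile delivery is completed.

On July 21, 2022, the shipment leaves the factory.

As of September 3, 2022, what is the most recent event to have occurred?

The shipment leaves the factory: Jul 21, 2022.
The container is loaded at the origin port: Jul 21, 2022 + 17 days = Aug 7, 2022.
The vessel arrives at the destination port: Aug 7, 2022 + 10 days = Aug 17, 2022.
Customs clearance is granted: Aug 17, 2022 + 18 days = Sep 4, 2022.
Last-mile delivery is completed: Sep 4, 2022 + 2 weeks = Sep 18, 2022.
Sep 3, 2022 falls between when the vessel arrives at the destination port (Aug 17, 2022) and when customs clearance is granted (Sep 4, 2022).

The vessel arrives at the destination port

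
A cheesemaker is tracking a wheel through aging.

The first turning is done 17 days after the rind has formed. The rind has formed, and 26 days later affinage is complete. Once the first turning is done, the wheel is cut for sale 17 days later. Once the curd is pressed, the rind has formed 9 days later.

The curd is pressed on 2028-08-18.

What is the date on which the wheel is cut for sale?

2028-09-30

The curd is pressed: Aug 18, 2028.
The rind has formed: Aug 18, 2028 + 9 days = Aug 27, 2028.
The first turning is done: Aug 27, 2028 + 17 days = Sep 13, 2028.
The wheel is cut for sale: Sep 13, 2028 + 17 days = Sep 30, 2028.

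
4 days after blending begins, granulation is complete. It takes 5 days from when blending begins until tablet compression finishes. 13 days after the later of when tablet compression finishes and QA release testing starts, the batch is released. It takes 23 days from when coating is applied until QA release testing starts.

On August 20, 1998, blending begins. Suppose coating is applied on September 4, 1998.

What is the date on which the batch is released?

October 10, 1998

Blending begins: Aug 20, 1998.
Tablet compression finishes: Aug 20, 1998 + 5 days = Aug 25, 1998.
Coating is applied: Sep 4, 1998.
QA release testing starts: Sep 4, 1998 + 23 days = Sep 27, 1998.
Both prerequisites met — tablet compression finishes (Aug 25, 1998), QA release testing starts (Sep 27, 1998); the later is Sep 27, 1998.
The batch is released: Sep 27, 1998 + 13 days = Oct 10, 1998.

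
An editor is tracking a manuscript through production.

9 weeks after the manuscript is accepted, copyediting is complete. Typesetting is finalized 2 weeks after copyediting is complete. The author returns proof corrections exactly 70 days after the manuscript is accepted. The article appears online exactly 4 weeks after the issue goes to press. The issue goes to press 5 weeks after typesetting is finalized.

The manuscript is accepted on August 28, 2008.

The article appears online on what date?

January 15, 2009

The manuscript is accepted: Aug 28, 2008.
Copyediting is complete: Aug 28, 2008 + 9 weeks = Oct 30, 2008.
Typesetting is finalized: Oct 30, 2008 + 2 weeks = Nov 13, 2008.
The issue goes to press: Nov 13, 2008 + 5 weeks = Dec 18, 2008.
The article appears online: Dec 18, 2008 + 4 weeks = Jan 15, 2009.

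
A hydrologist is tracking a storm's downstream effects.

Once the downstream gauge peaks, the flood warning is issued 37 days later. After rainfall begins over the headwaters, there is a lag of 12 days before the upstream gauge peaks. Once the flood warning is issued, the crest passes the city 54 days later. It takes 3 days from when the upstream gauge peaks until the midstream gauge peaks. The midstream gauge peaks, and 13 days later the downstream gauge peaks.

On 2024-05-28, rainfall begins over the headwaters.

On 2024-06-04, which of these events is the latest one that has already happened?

Rainfall begins over the headwaters: May 28, 2024.
The upstream gauge peaks: May 28, 2024 + 12 days = Jun 9, 2024.
The midstream gauge peaks: Jun 9, 2024 + 3 days = Jun 12, 2024.
The downstream gauge peaks: Jun 12, 2024 + 13 days = Jun 25, 2024.
The flood warning is issued: Jun 25, 2024 + 37 days = Aug 1, 2024.
The crest passes the city: Aug 1, 2024 + 54 days = Sep 24, 2024.
Jun 4, 2024 falls between when rainfall begins over the headwaters (May 28, 2024) and when the upstream gauge peaks (Jun 9, 2024).

Rainfall begins over the headwaters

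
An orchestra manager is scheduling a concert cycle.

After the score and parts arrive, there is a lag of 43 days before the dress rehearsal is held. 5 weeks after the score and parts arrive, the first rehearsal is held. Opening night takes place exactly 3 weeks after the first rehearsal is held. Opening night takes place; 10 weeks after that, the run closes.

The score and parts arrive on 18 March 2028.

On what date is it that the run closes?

The score and parts arrive: Mar 18, 2028.
The first rehearsal is held: Mar 18, 2028 + 5 weeks = Apr 22, 2028.
Opening night takes place: Apr 22, 2028 + 3 weeks = May 13, 2028.
The run closes: May 13, 2028 + 10 weeks = Jul 22, 2028.

22 July 2028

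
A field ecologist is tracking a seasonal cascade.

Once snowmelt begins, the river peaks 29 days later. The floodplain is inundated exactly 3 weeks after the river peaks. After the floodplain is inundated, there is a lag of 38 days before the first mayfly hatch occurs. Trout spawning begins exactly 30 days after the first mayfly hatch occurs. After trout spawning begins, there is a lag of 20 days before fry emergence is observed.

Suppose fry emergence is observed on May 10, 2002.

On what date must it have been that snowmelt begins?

December 23, 2001

Fry emergence is observed: May 10, 2002.
Trout spawning begins: May 10, 2002 − 20 days = Apr 20, 2002.
The first mayfly hatch occurs: Apr 20, 2002 − 30 days = Mar 21, 2002.
The floodplain is inundated: Mar 21, 2002 − 38 days = Feb 11, 2002.
The river peaks: Feb 11, 2002 − 3 weeks = Jan 21, 2002.
Snowmelt begins: Jan 21, 2002 − 29 days = Dec 23, 2001.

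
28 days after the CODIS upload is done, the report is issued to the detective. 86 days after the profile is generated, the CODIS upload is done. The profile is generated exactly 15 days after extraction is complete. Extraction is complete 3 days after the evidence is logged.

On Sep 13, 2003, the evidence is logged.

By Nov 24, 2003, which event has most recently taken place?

The evidence is logged: Sep 13, 2003.
Extraction is complete: Sep 13, 2003 + 3 days = Sep 16, 2003.
The profile is generated: Sep 16, 2003 + 15 days = Oct 1, 2003.
The CODIS upload is done: Oct 1, 2003 + 86 days = Dec 26, 2003.
The report is issued to the detective: Dec 26, 2003 + 28 days = Jan 23, 2004.
Nov 24, 2003 falls between when the profile is generated (Oct 1, 2003) and when the CODIS upload is done (Dec 26, 2003).

The profile is generated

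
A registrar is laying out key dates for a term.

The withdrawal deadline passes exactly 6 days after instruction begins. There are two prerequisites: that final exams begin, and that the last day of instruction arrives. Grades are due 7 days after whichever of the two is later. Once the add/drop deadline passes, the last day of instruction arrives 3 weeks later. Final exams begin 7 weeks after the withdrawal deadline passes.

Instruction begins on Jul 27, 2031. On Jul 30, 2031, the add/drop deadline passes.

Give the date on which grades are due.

Instruction begins: Jul 27, 2031.
The withdrawal deadline passes: Jul 27, 2031 + 6 days = Aug 2, 2031.
Final exams begin: Aug 2, 2031 + 7 weeks = Sep 20, 2031.
The add/drop deadline passes: Jul 30, 2031.
The last day of instruction arrives: Jul 30, 2031 + 3 weeks = Aug 20, 2031.
Both prerequisites met — final exams begin (Sep 20, 2031), the last day of instruction arrives (Aug 20, 2031); the later is Sep 20, 2031.
Grades are due: Sep 20, 2031 + 7 days = Sep 27, 2031.

Sep 27, 2031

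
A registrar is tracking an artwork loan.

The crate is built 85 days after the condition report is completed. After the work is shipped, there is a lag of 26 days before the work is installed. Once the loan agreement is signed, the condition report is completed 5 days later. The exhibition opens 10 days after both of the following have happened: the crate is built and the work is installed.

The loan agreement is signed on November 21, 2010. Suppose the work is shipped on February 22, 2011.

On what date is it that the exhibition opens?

March 30, 2011

The loan agreement is signed: Nov 21, 2010.
The condition report is completed: Nov 21, 2010 + 5 days = Nov 26, 2010.
The crate is built: Nov 26, 2010 + 85 days = Feb 19, 2011.
The work is shipped: Feb 22, 2011.
The work is installed: Feb 22, 2011 + 26 days = Mar 20, 2011.
Both prerequisites met — the crate is built (Feb 19, 2011), the work is installed (Mar 20, 2011); the later is Mar 20, 2011.
The exhibition opens: Mar 20, 2011 + 10 days = Mar 30, 2011.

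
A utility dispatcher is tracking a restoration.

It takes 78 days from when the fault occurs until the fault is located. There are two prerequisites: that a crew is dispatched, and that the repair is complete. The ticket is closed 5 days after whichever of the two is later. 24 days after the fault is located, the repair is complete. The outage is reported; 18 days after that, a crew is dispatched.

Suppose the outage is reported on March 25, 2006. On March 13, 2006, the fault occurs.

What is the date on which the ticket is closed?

June 28, 2006

The outage is reported: Mar 25, 2006.
A crew is dispatched: Mar 25, 2006 + 18 days = Apr 12, 2006.
The fault occurs: Mar 13, 2006.
The fault is located: Mar 13, 2006 + 78 days = May 30, 2006.
The repair is complete: May 30, 2006 + 24 days = Jun 23, 2006.
Both prerequisites met — a crew is dispatched (Apr 12, 2006), the repair is complete (Jun 23, 2006); the later is Jun 23, 2006.
The ticket is closed: Jun 23, 2006 + 5 days = Jun 28, 2006.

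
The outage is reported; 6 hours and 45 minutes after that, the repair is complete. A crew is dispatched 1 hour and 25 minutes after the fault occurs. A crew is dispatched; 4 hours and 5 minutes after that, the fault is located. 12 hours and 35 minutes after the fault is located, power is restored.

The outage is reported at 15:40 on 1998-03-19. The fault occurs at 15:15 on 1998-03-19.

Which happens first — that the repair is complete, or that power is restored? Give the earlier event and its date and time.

The outage is reported: 15:40 Mar 19, 1998.
The repair is complete: 15:40 Mar 19, 1998 + 6h45m = 22:25 Mar 19, 1998.
The fault occurs: 15:15 Mar 19, 1998.
A crew is dispatched: 15:15 Mar 19, 1998 + 1h25m = 16:40 Mar 19, 1998.
The fault is located: 16:40 Mar 19, 1998 + 4h05m = 20:45 Mar 19, 1998.
Power is restored: 20:45 Mar 19, 1998 + 12h35m = 09:20 Mar 20, 1998.
Comparing: the repair is complete at 22:25 Mar 19, 1998 vs power is restored at 09:20 Mar 20, 1998. Earlier: the repair is complete.

The repair is complete — 22:25 on 1998-03-19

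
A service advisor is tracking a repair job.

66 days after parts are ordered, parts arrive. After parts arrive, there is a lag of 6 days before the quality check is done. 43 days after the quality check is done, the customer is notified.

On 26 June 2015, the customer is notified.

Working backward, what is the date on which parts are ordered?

3 March 2015

The customer is notified: Jun 26, 2015.
The quality check is done: Jun 26, 2015 − 43 days = May 14, 2015.
Parts arrive: May 14, 2015 − 6 days = May 8, 2015.
Parts are ordered: May 8, 2015 − 66 days = Mar 3, 2015.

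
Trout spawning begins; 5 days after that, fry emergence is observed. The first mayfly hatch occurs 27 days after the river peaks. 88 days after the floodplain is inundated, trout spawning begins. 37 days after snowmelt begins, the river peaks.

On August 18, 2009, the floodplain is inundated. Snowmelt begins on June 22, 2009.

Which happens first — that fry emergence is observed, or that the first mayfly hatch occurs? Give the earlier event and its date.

The floodplain is inundated: Aug 18, 2009.
Trout spawning begins: Aug 18, 2009 + 88 days = Nov 14, 2009.
Fry emergence is observed: Nov 14, 2009 + 5 days = Nov 19, 2009.
Snowmelt begins: Jun 22, 2009.
The river peaks: Jun 22, 2009 + 37 days = Jul 29, 2009.
The first mayfly hatch occurs: Jul 29, 2009 + 27 days = Aug 25, 2009.
Comparing: fry emergence is observed on Nov 19, 2009 vs the first mayfly hatch occurs on Aug 25, 2009. Earlier: the first mayfly hatch occurs.

The first mayfly hatch occurs — August 25, 2009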